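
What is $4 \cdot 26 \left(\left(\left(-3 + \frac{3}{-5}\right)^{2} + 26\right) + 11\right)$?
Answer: $\frac{129896}{25} \approx 5195.8$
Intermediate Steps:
$4 \cdot 26 \left(\left(\left(-3 + \frac{3}{-5}\right)^{2} + 26\right) + 11\right) = 104 \left(\left(\left(-3 + 3 \left(- \frac{1}{5}\right)\right)^{2} + 26\right) + 11\right) = 104 \left(\left(\left(-3 - \frac{3}{5}\right)^{2} + 26\right) + 11\right) = 104 \left(\left(\left(- \frac{18}{5}\right)^{2} + 26\right) + 11\right) = 104 \left(\left(\frac{324}{25} + 26\right) + 11\right) = 104 \left(\frac{974}{25} + 11\right) = 104 \cdot \frac{1249}{25} = \frac{129896}{25}$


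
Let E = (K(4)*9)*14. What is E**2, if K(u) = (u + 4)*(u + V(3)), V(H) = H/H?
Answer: 25401600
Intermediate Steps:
V(H) = 1
K(u) = (1 + u)*(4 + u) (K(u) = (u + 4)*(u + 1) = (4 + u)*(1 + u) = (1 + u)*(4 + u))
E = 5040 (E = ((4 + 4**2 + 5*4)*9)*14 = ((4 + 16 + 20)*9)*14 = (40*9)*14 = 360*14 = 5040)
E**2 = 5040**2 = 25401600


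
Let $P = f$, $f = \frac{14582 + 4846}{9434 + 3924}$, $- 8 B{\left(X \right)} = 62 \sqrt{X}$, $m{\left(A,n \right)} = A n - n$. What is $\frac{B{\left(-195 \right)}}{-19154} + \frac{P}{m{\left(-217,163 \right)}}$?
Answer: $- \frac{4857}{118665793} + \frac{31 i \sqrt{195}}{76616} \approx -4.093 \cdot 10^{-5} + 0.0056501 i$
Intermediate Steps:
$m{\left(A,n \right)} = - n + A n$
$B{\left(X \right)} = - \frac{31 \sqrt{X}}{4}$ ($B{\left(X \right)} = - \frac{62 \sqrt{X}}{8} = - \frac{31 \sqrt{X}}{4}$)
$f = \frac{9714}{6679}$ ($f = \frac{19428}{13358} = 19428 \cdot \frac{1}{13358} = \frac{9714}{6679} \approx 1.4544$)
$P = \frac{9714}{6679} \approx 1.4544$
$\frac{B{\left(-195 \right)}}{-19154} + \frac{P}{m{\left(-217,163 \right)}} = \frac{\left(- \frac{31}{4}\right) \sqrt{-195}}{-19154} + \frac{9714}{6679 \cdot 163 \left(-1 - 217\right)} = - \frac{31 i \sqrt{195}}{4} \left(- \frac{1}{19154}\right) + \frac{9714}{6679 \cdot 163 \left(-218\right)} = - \frac{31 i \sqrt{195}}{4} \left(- \frac{1}{19154}\right) + \frac{9714}{6679 \left(-35534\right)} = \frac{31 i \sqrt{195}}{76616} + \frac{9714}{6679} \left(- \frac{1}{35534}\right) = \frac{31 i \sqrt{195}}{76616} - \frac{4857}{118665793} = - \frac{4857}{118665793} + \frac{31 i \sqrt{195}}{76616}$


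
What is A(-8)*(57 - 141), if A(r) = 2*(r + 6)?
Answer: 336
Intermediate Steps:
A(r) = 12 + 2*r (A(r) = 2*(6 + r) = 12 + 2*r)
A(-8)*(57 - 141) = (12 + 2*(-8))*(57 - 141) = (12 - 16)*(-84) = -4*(-84) = 336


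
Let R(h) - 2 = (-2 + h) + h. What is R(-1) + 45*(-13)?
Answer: -587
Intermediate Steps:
R(h) = 2*h (R(h) = 2 + ((-2 + h) + h) = 2 + (-2 + 2*h) = 2*h)
R(-1) + 45*(-13) = 2*(-1) + 45*(-13) = -2 - 585 = -587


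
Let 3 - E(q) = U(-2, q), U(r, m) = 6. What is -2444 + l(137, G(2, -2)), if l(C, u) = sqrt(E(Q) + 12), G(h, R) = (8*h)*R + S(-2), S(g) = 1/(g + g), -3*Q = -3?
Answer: -2441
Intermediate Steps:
Q = 1 (Q = -1/3*(-3) = 1)
S(g) = 1/(2*g)
E(q) = -3 (E(q) = 3 - 1*6 = 3 - 6 = -3)
G(h, R) = -1/4 + 8*R*h (G(h, R) = (8*h)*R + (1/2)/(-2) = 8*R*h + (1/2)*(-1/2) = 8*R*h - 1/4 = -1/4 + 8*R*h)
l(C, u) = 3 (l(C, u) = sqrt(-3 + 12) = sqrt(9) = 3)
-2444 + l(137, G(2, -2)) = -2444 + 3 = -2441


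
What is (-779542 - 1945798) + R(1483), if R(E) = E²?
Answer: -526051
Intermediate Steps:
(-779542 - 1945798) + R(1483) = (-779542 - 1945798) + 1483² = -2725340 + 2199289 = -526051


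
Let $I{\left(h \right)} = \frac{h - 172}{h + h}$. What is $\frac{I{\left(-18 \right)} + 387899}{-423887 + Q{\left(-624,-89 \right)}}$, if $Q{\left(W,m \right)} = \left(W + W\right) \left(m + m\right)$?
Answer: $- \frac{6982277}{3631374} \approx -1.9228$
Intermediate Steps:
$I{\left(h \right)} = \frac{-172 + h}{2 h}$
$Q{\left(W,m \right)} = 4 W m$ ($Q{\left(W,m \right)} = 2 W 2 m = 4 W m$)
$\frac{I{\left(-18 \right)} + 387899}{-423887 + Q{\left(-624,-89 \right)}} = \frac{\frac{-172 - 18}{2 \left(-18\right)} + 387899}{-423887 + 4 \left(-624\right) \left(-89\right)} = \frac{\frac{1}{2} \left(- \frac{1}{18}\right) \left(-190\right) + 387899}{-423887 + 222144} = \frac{\frac{95}{18} + 387899}{-201743} = \frac{6982277}{18} \left(- \frac{1}{201743}\right) = - \frac{6982277}{3631374}$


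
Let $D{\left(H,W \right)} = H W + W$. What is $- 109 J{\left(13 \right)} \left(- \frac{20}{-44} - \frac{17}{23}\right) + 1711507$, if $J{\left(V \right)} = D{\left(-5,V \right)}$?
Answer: $\frac{432603175}{253} \approx 1.7099 \cdot 10^{6}$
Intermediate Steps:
$D{\left(H,W \right)} = W + H W$
$J{\left(V \right)} = - 4 V$ ($J{\left(V \right)} = V \left(1 - 5\right) = V \left(-4\right) = - 4 V$)
$- 109 J{\left(13 \right)} \left(- \frac{20}{-44} - \frac{17}{23}\right) + 1711507 = - 109 \left(\left(-4\right) 13\right) \left(- \frac{20}{-44} - \frac{17}{23}\right) + 1711507 = \left(-109\right) \left(-52\right) \left(\left(-20\right) \left(- \frac{1}{44}\right) - \frac{17}{23}\right) + 1711507 = 5668 \left(\frac{5}{11} - \frac{17}{23}\right) + 1711507 = 5668 \left(- \frac{72}{253}\right) + 1711507 = - \frac{408096}{253} + 1711507 = \frac{432603175}{253}$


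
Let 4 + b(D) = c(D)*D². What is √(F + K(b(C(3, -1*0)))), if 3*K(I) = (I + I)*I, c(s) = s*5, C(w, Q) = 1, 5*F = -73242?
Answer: 14*I*√16815/15 ≈ 121.03*I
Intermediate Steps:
F = -73242/5 (F = (⅕)*(-73242) = -73242/5 ≈ -14648.)
c(s) = 5*s
b(D) = -4 + 5*D³ (b(D) = -4 + (5*D)*D² = -4 + 5*D³)
K(I) = 2*I²/3 (K(I) = ((I + I)*I)/3 = ((2*I)*I)/3 = (2*I²)/3 = 2*I²/3)
√(F + K(b(C(3, -1*0)))) = √(-73242/5 + 2*(-4 + 5*1³)²/3) = √(-73242/5 + 2*(-4 + 5*1)²/3) = √(-73242/5 + 2*(-4 + 5)²/3) = √(-73242/5 + (⅔)*1²) = √(-73242/5 + (⅔)*1) = √(-73242/5 + ⅔) = √(-219716/15) = 14*I*√16815/15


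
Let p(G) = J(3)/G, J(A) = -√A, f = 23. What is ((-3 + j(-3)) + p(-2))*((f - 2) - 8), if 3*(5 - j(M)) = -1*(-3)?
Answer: 13 + 13*√3/2 ≈ 24.258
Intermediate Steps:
j(M) = 4 (j(M) = 5 - (-1)*(-3)/3 = 5 - ⅓*3 = 5 - 1 = 4)
p(G) = -√3/G (p(G) = (-√3)/G = -√3/G)
((-3 + j(-3)) + p(-2))*((f - 2) - 8) = ((-3 + 4) - 1*√3/(-2))*((23 - 2) - 8) = (1 - 1*√3*(-½))*(21 - 8) = (1 + √3/2)*13 = 13 + 13*√3/2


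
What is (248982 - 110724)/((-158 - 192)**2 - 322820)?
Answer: -69129/100160 ≈ -0.69019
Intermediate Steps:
(248982 - 110724)/((-158 - 192)**2 - 322820) = 138258/((-350)**2 - 322820) = 138258/(122500 - 322820) = 138258/(-200320) = 138258*(-1/200320) = -69129/100160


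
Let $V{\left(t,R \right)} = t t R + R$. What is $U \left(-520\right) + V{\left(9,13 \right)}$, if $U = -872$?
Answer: $454506$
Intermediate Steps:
$V{\left(t,R \right)} = R + R t^{2}$ ($V{\left(t,R \right)} = t^{2} R + R = R t^{2} + R = R + R t^{2}$)
$U \left(-520\right) + V{\left(9,13 \right)} = \left(-872\right) \left(-520\right) + 13 \left(1 + 9^{2}\right) = 453440 + 13 \left(1 + 81\right) = 453440 + 13 \cdot 82 = 453440 + 1066 = 454506$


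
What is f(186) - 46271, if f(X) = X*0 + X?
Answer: -46085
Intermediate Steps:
f(X) = X (f(X) = 0 + X = X)
f(186) - 46271 = 186 - 46271 = -46085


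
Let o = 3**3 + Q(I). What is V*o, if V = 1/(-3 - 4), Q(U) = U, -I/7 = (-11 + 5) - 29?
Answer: -272/7 ≈ -38.857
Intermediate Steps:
I = 245 (I = -7*((-11 + 5) - 29) = -7*(-6 - 29) = -7*(-35) = 245)
o = 272 (o = 3**3 + 245 = 27 + 245 = 272)
V = -1/7 (V = 1/(-7) = -1/7 ≈ -0.14286)
V*o = -1/7*272 = -272/7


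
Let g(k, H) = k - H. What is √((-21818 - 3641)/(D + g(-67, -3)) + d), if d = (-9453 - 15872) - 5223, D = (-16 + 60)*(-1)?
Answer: 5*I*√392847/18 ≈ 174.1*I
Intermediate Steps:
D = -44 (D = 44*(-1) = -44)
d = -30548 (d = -25325 - 5223 = -30548)
√((-21818 - 3641)/(D + g(-67, -3)) + d) = √((-21818 - 3641)/(-44 + (-67 - 1*(-3))) - 30548) = √(-25459/(-44 + (-67 + 3)) - 30548) = √(-25459/(-44 - 64) - 30548) = √(-25459/(-108) - 30548) = √(-25459*(-1/108) - 30548) = √(25459/108 - 30548) = √(-3273725/108) = 5*I*√392847/18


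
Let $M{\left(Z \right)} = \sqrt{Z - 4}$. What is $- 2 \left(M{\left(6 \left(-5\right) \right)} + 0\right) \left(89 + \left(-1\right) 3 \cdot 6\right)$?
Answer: $- 142 i \sqrt{34} \approx - 828.0 i$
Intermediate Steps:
$M{\left(Z \right)} = \sqrt{-4 + Z}$
$- 2 \left(M{\left(6 \left(-5\right) \right)} + 0\right) \left(89 + \left(-1\right) 3 \cdot 6\right) = - 2 \left(\sqrt{-4 + 6 \left(-5\right)} + 0\right) \left(89 + \left(-1\right) 3 \cdot 6\right) = - 2 \left(\sqrt{-4 - 30} + 0\right) \left(89 - 18\right) = - 2 \left(\sqrt{-34} + 0\right) \left(89 - 18\right) = - 2 \left(i \sqrt{34} + 0\right) 71 = - 2 i \sqrt{34} \cdot 71 = - 142 i \sqrt{34}$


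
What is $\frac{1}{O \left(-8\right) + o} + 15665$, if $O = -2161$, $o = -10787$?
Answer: $\frac{101838166}{6501} \approx 15665.0$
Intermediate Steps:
$\frac{1}{O \left(-8\right) + o} + 15665 = \frac{1}{\left(-2161\right) \left(-8\right) - 10787} + 15665 = \frac{1}{17288 - 10787} + 15665 = \frac{1}{6501} + 15665 = \frac{101838166}{6501}$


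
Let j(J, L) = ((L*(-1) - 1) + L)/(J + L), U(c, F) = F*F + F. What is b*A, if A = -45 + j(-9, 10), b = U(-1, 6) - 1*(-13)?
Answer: -2530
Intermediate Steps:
U(c, F) = F + F² (U(c, F) = F² + F = F + F²)
j(J, L) = -1/(J + L) (j(J, L) = ((-L - 1) + L)/(J + L) = ((-1 - L) + L)/(J + L) = -1/(J + L))
b = 55 (b = 6*(1 + 6) - 1*(-13) = 6*7 + 13 = 42 + 13 = 55)
A = -46 (A = -45 - 1/(-9 + 10) = -45 - 1/1 = -45 - 1*1 = -45 - 1 = -46)
b*A = 55*(-46) = -2530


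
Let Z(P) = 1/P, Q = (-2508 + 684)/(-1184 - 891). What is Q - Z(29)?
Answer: 50821/60175 ≈ 0.84455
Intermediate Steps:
Q = 1824/2075 (Q = -1824/(-2075) = -1824*(-1/2075) = 1824/2075 ≈ 0.87904)
Q - Z(29) = 1824/2075 - 1/29 = 50821/60175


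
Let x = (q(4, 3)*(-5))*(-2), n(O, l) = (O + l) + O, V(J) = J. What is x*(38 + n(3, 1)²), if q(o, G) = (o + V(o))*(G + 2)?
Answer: 34800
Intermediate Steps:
n(O, l) = l + 2*O
q(o, G) = 2*o*(2 + G) (q(o, G) = (o + o)*(G + 2) = (2*o)*(2 + G) = 2*o*(2 + G))
x = 400 (x = ((2*4*(2 + 3))*(-5))*(-2) = ((2*4*5)*(-5))*(-2) = (40*(-5))*(-2) = -200*(-2) = 400)
x*(38 + n(3, 1)²) = 400*(38 + (1 + 2*3)²) = 400*(38 + (1 + 6)²) = 400*(38 + 7²) = 400*(38 + 49) = 400*87 = 34800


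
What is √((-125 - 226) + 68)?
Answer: I*√283 ≈ 16.823*I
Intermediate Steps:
√((-125 - 226) + 68) = √(-351 + 68) = √(-283) = I*√283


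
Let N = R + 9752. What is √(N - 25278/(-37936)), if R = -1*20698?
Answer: 7*I*√20091669062/9484 ≈ 104.62*I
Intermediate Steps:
R = -20698
N = -10946 (N = -20698 + 9752 = -10946)
√(N - 25278/(-37936)) = √(-10946 - 25278/(-37936)) = √(-10946 - 25278*(-1/37936)) = √(-10946 + 12639/18968) = √(-207611089/18968) = 7*I*√20091669062/9484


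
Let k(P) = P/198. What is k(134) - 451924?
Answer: -44740409/99 ≈ -4.5192e+5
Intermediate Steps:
k(P) = P/198 (k(P) = P*(1/198) = P/198)
k(134) - 451924 = (1/198)*134 - 451924 = 67/99 - 451924 = -44740409/99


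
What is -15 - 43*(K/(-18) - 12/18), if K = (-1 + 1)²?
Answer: 41/3 ≈ 13.667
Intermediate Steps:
K = 0 (K = 0² = 0)
-15 - 43*(K/(-18) - 12/18) = -15 - 43*(0/(-18) - 12/18) = -15 - 43*(0*(-1/18) - 12*1/18) = -15 - 43*(0 - ⅔) = -15 - 43*(-⅔) = -15 + 86/3 = 41/3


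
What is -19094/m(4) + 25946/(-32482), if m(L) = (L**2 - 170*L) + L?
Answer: 150771737/5359530 ≈ 28.132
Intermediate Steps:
m(L) = L**2 - 169*L
-19094/m(4) + 25946/(-32482) = -19094*1/(4*(-169 + 4)) + 25946/(-32482) = -19094/(4*(-165)) + 25946*(-1/32482) = -19094/(-660) - 12973/16241 = -19094*(-1/660) - 12973/16241 = 9547/330 - 12973/16241 = 150771737/5359530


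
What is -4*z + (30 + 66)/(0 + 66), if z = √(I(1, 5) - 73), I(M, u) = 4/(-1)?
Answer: 16/11 - 4*I*√77 ≈ 1.4545 - 35.1*I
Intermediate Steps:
I(M, u) = -4 (I(M, u) = 4*(-1) = -4)
z = I*√77 (z = √(-4 - 73) = √(-77) = I*√77 ≈ 8.775*I)
-4*z + (30 + 66)/(0 + 66) = -4*I*√77 + (30 + 66)/(0 + 66) = -4*I*√77 + 96/66 = -4*I*√77 + 96*(1/66) = -4*I*√77 + 16/11 = 16/11 - 4*I*√77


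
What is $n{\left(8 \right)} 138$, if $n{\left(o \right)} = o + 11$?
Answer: $2622$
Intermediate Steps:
$n{\left(o \right)} = 11 + o$
$n{\left(8 \right)} 138 = \left(11 + 8\right) 138 = 19 \cdot 138 = 2622$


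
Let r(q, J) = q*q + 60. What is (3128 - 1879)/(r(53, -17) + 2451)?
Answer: 1249/5320 ≈ 0.23477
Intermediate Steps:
r(q, J) = 60 + q**2 (r(q, J) = q**2 + 60 = 60 + q**2)
(3128 - 1879)/(r(53, -17) + 2451) = (3128 - 1879)/((60 + 53**2) + 2451) = 1249/((60 + 2809) + 2451) = 1249/(2869 + 2451) = 1249/5320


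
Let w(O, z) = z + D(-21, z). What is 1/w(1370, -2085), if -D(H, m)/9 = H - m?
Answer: -1/20661 ≈ -4.8400e-5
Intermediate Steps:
D(H, m) = -9*H + 9*m (D(H, m) = -9*(H - m) = -9*H + 9*m)
w(O, z) = 189 + 10*z (w(O, z) = z + (-9*(-21) + 9*z) = z + (189 + 9*z) = 189 + 10*z)
1/w(1370, -2085) = 1/(189 + 10*(-2085)) = 1/(189 - 20850) = 1/(-20661) = -1/20661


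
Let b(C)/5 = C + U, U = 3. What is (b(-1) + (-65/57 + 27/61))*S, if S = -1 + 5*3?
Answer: 452816/3477 ≈ 130.23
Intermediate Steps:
b(C) = 15 + 5*C (b(C) = 5*(C + 3) = 5*(3 + C) = 15 + 5*C)
S = 14 (S = -1 + 15 = 14)
(b(-1) + (-65/57 + 27/61))*S = ((15 + 5*(-1)) + (-65/57 + 27/61))*14 = ((15 - 5) + (-65*1/57 + 27*(1/61)))*14 = (10 + (-65/57 + 27/61))*14 = (10 - 2426/3477)*14 = (32344/3477)*14 = 452816/3477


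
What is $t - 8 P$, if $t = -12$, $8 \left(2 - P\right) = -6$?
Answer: $-34$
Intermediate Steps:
$P = \frac{11}{4}$ ($P = 2 - - \frac{3}{4} = 2 + \frac{3}{4} = \frac{11}{4} \approx 2.75$)
$t - 8 P = -12 - 22 = -34$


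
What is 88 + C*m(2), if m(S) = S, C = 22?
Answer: 132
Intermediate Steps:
88 + C*m(2) = 88 + 22*2 = 88 + 44 = 132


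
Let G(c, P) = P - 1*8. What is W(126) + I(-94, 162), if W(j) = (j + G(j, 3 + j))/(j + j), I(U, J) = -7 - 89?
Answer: -23945/252 ≈ -95.020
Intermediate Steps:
G(c, P) = -8 + P (G(c, P) = P - 8 = -8 + P)
I(U, J) = -96
W(j) = (-5 + 2*j)/(2*j) (W(j) = (j + (-8 + (3 + j)))/(j + j) = (j + (-5 + j))/((2*j)) = (-5 + 2*j)*(1/(2*j)) = (-5 + 2*j)/(2*j))
W(126) + I(-94, 162) = (-5/2 + 126)/126 - 96 = (1/126)*(247/2) - 96 = 247/252 - 96 = -23945/252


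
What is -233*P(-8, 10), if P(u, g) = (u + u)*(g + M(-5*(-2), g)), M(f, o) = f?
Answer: 74560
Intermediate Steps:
P(u, g) = 2*u*(10 + g) (P(u, g) = (u + u)*(g - 5*(-2)) = (2*u)*(g + 10) = (2*u)*(10 + g) = 2*u*(10 + g))
-233*P(-8, 10) = -466*(-8)*(10 + 10) = -466*(-8)*20 = -233*(-320) = 74560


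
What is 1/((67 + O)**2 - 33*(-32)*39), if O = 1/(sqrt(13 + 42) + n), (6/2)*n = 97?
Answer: 725899335032/33157176549982901 + 10755522*sqrt(55)/165785882749914505 ≈ 2.1893e-5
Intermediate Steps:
n = 97/3 (n = (1/3)*97 = 97/3 ≈ 32.333)
O = 1/(97/3 + sqrt(55)) (O = 1/(sqrt(13 + 42) + 97/3) = 1/(sqrt(55) + 97/3) = 1/(97/3 + sqrt(55)) ≈ 0.025158)
1/((67 + O)**2 - 33*(-32)*39) = 1/((67 + (291/8914 - 9*sqrt(55)/8914))**2 - 33*(-32)*39) = 1/((597529/8914 - 9*sqrt(55)/8914)**2 + 1056*39) = 1/((597529/8914 - 9*sqrt(55)/8914)**2 + 41184) = 1/(41184 + (597529/8914 - 9*sqrt(55)/8914)**2)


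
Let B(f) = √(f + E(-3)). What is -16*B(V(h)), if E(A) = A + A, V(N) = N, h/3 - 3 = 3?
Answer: -32*√3 ≈ -55.426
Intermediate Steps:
h = 18 (h = 9 + 3*3 = 9 + 9 = 18)
E(A) = 2*A
B(f) = √(-6 + f) (B(f) = √(f + 2*(-3)) = √(f - 6) = √(-6 + f))
-16*B(V(h)) = -16*√(-6 + 18) = -32*√3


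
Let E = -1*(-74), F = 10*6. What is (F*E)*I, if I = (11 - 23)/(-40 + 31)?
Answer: 5920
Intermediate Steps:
F = 60
E = 74
I = 4/3 (I = -12/(-9) = -12*(-⅑) = 4/3 ≈ 1.3333)
(F*E)*I = (60*74)*(4/3) = 4440*(4/3) = 5920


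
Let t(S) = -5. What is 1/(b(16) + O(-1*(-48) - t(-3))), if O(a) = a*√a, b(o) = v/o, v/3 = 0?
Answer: √53/2809 ≈ 0.0025917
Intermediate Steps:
v = 0 (v = 3*0 = 0)
b(o) = 0 (b(o) = 0/o = 0)
O(a) = a^(3/2)
1/(b(16) + O(-1*(-48) - t(-3))) = 1/(0 + (-1*(-48) - 1*(-5))^(3/2)) = 1/(0 + (48 + 5)^(3/2)) = 1/(0 + 53^(3/2)) = 1/(0 + 53*√53) = 1/(53*√53) = √53/2809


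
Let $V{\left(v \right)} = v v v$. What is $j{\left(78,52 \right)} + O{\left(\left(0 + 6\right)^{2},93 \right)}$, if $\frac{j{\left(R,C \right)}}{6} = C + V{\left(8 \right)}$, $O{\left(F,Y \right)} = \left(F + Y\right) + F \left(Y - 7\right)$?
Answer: $6609$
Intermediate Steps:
$V{\left(v \right)} = v^{3}$ ($V{\left(v \right)} = v^{2} v = v^{3}$)
$O{\left(F,Y \right)} = F + Y + F \left(-7 + Y\right)$ ($O{\left(F,Y \right)} = \left(F + Y\right) + F \left(-7 + Y\right) = F + Y + F \left(-7 + Y\right)$)
$j{\left(R,C \right)} = 3072 + 6 C$ ($j{\left(R,C \right)} = 6 \left(C + 8^{3}\right) = 6 \left(C + 512\right) = 6 \left(512 + C\right) = 3072 + 6 C$)
$j{\left(78,52 \right)} + O{\left(\left(0 + 6\right)^{2},93 \right)} = \left(3072 + 6 \cdot 52\right) + \left(93 - 6 \left(0 + 6\right)^{2} + \left(0 + 6\right)^{2} \cdot 93\right) = \left(3072 + 312\right) + \left(93 - 6 \cdot 6^{2} + 6^{2} \cdot 93\right) = 3384 + \left(93 - 216 + 36 \cdot 93\right) = 3384 + \left(93 - 216 + 3348\right) = 3384 + 3225 = 6609$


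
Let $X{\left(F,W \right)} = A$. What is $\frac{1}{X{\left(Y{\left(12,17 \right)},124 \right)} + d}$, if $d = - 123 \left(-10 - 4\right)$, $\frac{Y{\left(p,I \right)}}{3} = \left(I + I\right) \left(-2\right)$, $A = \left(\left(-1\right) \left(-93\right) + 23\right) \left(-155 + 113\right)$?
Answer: $- \frac{1}{3150} \approx -0.00031746$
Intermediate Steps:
$A = -4872$ ($A = \left(93 + 23\right) \left(-42\right) = 116 \left(-42\right) = -4872$)
$Y{\left(p,I \right)} = - 12 I$ ($Y{\left(p,I \right)} = 3 \left(I + I\right) \left(-2\right) = 3 \cdot 2 I \left(-2\right) = 3 \left(- 4 I\right) = - 12 I$)
$X{\left(F,W \right)} = -4872$
$d = 1722$ ($d = \left(-123\right) \left(-14\right) = 1722$)
$\frac{1}{X{\left(Y{\left(12,17 \right)},124 \right)} + d} = \frac{1}{-4872 + 1722} = \frac{1}{-3150} = - \frac{1}{3150}$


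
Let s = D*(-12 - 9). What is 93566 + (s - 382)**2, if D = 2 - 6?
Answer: 182370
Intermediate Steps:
D = -4
s = 84 (s = -4*(-12 - 9) = -4*(-21) = 84)
93566 + (s - 382)**2 = 93566 + (84 - 382)**2 = 93566 + (-298)**2 = 93566 + 88804 = 182370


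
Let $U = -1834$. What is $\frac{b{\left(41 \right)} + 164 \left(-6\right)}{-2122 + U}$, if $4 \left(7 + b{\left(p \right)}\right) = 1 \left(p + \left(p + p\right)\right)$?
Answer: $\frac{167}{688} \approx 0.24273$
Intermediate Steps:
$b{\left(p \right)} = -7 + \frac{3 p}{4}$ ($b{\left(p \right)} = -7 + \frac{1 \left(p + \left(p + p\right)\right)}{4} = -7 + \frac{1 \left(p + 2 p\right)}{4} = -7 + \frac{1 \cdot 3 p}{4} = -7 + \frac{3 p}{4}$)
$\frac{b{\left(41 \right)} + 164 \left(-6\right)}{-2122 + U} = \frac{\left(-7 + \frac{3}{4} \cdot 41\right) + 164 \left(-6\right)}{-2122 - 1834} = \frac{\left(-7 + \frac{123}{4}\right) - 984}{-3956} = \left(\frac{95}{4} - 984\right) \left(- \frac{1}{3956}\right) = \left(- \frac{3841}{4}\right) \left(- \frac{1}{3956}\right) = \frac{167}{688}$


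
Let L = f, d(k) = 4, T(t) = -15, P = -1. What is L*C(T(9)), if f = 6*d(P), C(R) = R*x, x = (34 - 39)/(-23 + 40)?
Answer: 1800/17 ≈ 105.88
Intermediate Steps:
x = -5/17 ≈ -0.29412
C(R) = -5*R/17 (C(R) = R*(-5/17) = -5*R/17)
f = 24 (f = 6*4 = 24)
L = 24
L*C(T(9)) = 24*(-5/17*(-15)) = 24*(75/17) = 1800/17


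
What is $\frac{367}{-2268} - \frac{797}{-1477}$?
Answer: $\frac{180791}{478548} \approx 0.37779$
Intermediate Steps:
$\frac{367}{-2268} - \frac{797}{-1477} = 367 \left(- \frac{1}{2268}\right) - - \frac{797}{1477} = - \frac{367}{2268} + \frac{797}{1477} = \frac{180791}{478548}$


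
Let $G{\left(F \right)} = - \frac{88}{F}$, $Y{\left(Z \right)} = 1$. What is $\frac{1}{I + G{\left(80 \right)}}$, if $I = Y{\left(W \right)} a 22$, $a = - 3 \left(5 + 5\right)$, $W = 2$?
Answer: $- \frac{10}{6611} \approx -0.0015126$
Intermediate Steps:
$a = -30$ ($a = \left(-3\right) 10 = -30$)
$I = -660$ ($I = 1 \left(-30\right) 22 = \left(-30\right) 22 = -660$)
$\frac{1}{I + G{\left(80 \right)}} = \frac{1}{-660 - \frac{88}{80}} = \frac{1}{-660 - \frac{11}{10}} = \frac{1}{- \frac{6611}{10}} = - \frac{10}{6611}$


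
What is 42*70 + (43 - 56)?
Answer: 2927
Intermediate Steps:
42*70 + (43 - 56) = 2940 - 13 = 2927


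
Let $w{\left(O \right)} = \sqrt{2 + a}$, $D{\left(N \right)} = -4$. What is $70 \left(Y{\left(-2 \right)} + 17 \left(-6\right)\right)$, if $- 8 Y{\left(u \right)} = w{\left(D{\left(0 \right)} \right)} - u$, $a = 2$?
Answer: $-7175$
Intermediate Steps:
$w{\left(O \right)} = 2$ ($w{\left(O \right)} = \sqrt{2 + 2} = \sqrt{4} = 2$)
$Y{\left(u \right)} = - \frac{1}{4} + \frac{u}{8}$ ($Y{\left(u \right)} = - \frac{2 - u}{8} = - \frac{1}{4} + \frac{u}{8}$)
$70 \left(Y{\left(-2 \right)} + 17 \left(-6\right)\right) = 70 \left(\left(- \frac{1}{4} + \frac{1}{8} \left(-2\right)\right) + 17 \left(-6\right)\right) = 70 \left(\left(- \frac{1}{4} - \frac{1}{4}\right) - 102\right) = 70 \left(- \frac{1}{2} - 102\right) = 70 \left(- \frac{205}{2}\right) = -7175$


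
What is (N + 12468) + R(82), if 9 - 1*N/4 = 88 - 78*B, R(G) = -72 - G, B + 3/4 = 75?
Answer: 35164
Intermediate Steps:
B = 297/4 (B = -¾ + 75 = 297/4 ≈ 74.250)
N = 22850 (N = 36 - 4*(88 - 78*297/4) = 36 - 4*(88 - 11583/2) = 36 - 4*(-11407/2) = 36 + 22814 = 22850)
(N + 12468) + R(82) = (22850 + 12468) + (-72 - 1*82) = 35318 + (-72 - 82) = 35318 - 154 = 35164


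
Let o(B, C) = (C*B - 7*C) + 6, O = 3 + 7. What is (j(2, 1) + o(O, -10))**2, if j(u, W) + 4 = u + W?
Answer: 625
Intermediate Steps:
O = 10
j(u, W) = -4 + W + u (j(u, W) = -4 + (u + W) = -4 + (W + u) = -4 + W + u)
o(B, C) = 6 - 7*C + B*C (o(B, C) = (B*C - 7*C) + 6 = (-7*C + B*C) + 6 = 6 - 7*C + B*C)
(j(2, 1) + o(O, -10))**2 = ((-4 + 1 + 2) + (6 - 7*(-10) + 10*(-10)))**2 = (-1 + (6 + 70 - 100))**2 = (-1 - 24)**2 = (-25)**2 = 625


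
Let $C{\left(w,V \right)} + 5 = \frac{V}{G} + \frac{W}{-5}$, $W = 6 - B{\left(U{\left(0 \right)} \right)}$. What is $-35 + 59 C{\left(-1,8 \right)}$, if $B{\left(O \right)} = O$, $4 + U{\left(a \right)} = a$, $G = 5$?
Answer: $- \frac{1768}{5} \approx -353.6$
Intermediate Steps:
$U{\left(a \right)} = -4 + a$
$W = 10$ ($W = 6 - \left(-4 + 0\right) = 6 - -4 = 6 + 4 = 10$)
$C{\left(w,V \right)} = -7 + \frac{V}{5}$ ($C{\left(w,V \right)} = -5 + \left(\frac{V}{5} + \frac{10}{-5}\right) = -5 + \left(V \frac{1}{5} + 10 \left(- \frac{1}{5}\right)\right) = -5 + \left(\frac{V}{5} - 2\right) = -5 + \left(-2 + \frac{V}{5}\right) = -7 + \frac{V}{5}$)
$-35 + 59 C{\left(-1,8 \right)} = -35 + 59 \left(-7 + \frac{1}{5} \cdot 8\right) = -35 + 59 \left(-7 + \frac{8}{5}\right) = -35 + 59 \left(- \frac{27}{5}\right) = -35 - \frac{1593}{5} = - \frac{1768}{5}$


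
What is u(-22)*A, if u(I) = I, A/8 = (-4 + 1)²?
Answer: -1584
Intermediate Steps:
A = 72 (A = 8*(-4 + 1)² = 8*(-3)² = 8*9 = 72)
u(-22)*A = -22*72 = -1584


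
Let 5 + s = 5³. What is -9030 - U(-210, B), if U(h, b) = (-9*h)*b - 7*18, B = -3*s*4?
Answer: 2712696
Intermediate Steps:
s = 120 (s = -5 + 5³ = -5 + 125 = 120)
B = -1440 (B = -3*120*4 = -360*4 = -1440)
U(h, b) = -126 - 9*b*h (U(h, b) = -9*b*h - 126 = -126 - 9*b*h)
-9030 - U(-210, B) = -9030 - (-126 - 9*(-1440)*(-210)) = -9030 - (-126 - 2721600) = -9030 - 1*(-2721726) = -9030 + 2721726 = 2712696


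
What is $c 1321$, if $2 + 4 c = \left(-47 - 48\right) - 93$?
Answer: $- \frac{125495}{2} \approx -62748.0$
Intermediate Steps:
$c = - \frac{95}{2}$ ($c = - \frac{1}{2} + \frac{\left(-47 - 48\right) - 93}{4} = - \frac{1}{2} + \frac{-95 - 93}{4} = - \frac{1}{2} + \frac{1}{4} \left(-188\right) = - \frac{1}{2} - 47 = - \frac{95}{2} \approx -47.5$)
$c 1321 = \left(- \frac{95}{2}\right) 1321 = - \frac{125495}{2}$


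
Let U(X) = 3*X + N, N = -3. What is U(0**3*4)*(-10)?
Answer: 30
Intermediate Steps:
U(X) = -3 + 3*X (U(X) = 3*X - 3 = -3 + 3*X)
U(0**3*4)*(-10) = (-3 + 3*(0**3*4))*(-10) = (-3 + 3*(0*4))*(-10) = (-3 + 3*0)*(-10) = (-3 + 0)*(-10) = -3*(-10) = 30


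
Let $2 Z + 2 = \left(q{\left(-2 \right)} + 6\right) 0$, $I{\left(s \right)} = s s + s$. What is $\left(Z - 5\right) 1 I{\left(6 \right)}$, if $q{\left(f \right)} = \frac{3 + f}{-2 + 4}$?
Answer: $-252$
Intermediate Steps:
$q{\left(f \right)} = \frac{3}{2} + \frac{f}{2}$ ($q{\left(f \right)} = \frac{3 + f}{2} = \left(3 + f\right) \frac{1}{2} = \frac{3}{2} + \frac{f}{2}$)
$I{\left(s \right)} = s + s^{2}$ ($I{\left(s \right)} = s^{2} + s = s + s^{2}$)
$Z = -1$ ($Z = -1 + \frac{\left(\left(\frac{3}{2} + \frac{1}{2} \left(-2\right)\right) + 6\right) 0}{2} = -1 + \frac{\left(\left(\frac{3}{2} - 1\right) + 6\right) 0}{2} = -1 + \frac{\left(\frac{1}{2} + 6\right) 0}{2} = -1 + \frac{\frac{13}{2} \cdot 0}{2} = -1 + \frac{1}{2} \cdot 0 = -1 + 0 = -1$)
$\left(Z - 5\right) 1 I{\left(6 \right)} = \left(-1 - 5\right) 1 \cdot 6 \left(1 + 6\right) = - 6 \cdot 1 \cdot 6 \cdot 7 = - 6 \cdot 1 \cdot 42 = \left(-6\right) 42 = -252$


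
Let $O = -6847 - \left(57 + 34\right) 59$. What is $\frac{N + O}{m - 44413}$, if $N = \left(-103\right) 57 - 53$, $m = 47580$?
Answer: $- \frac{18140}{3167} \approx -5.7278$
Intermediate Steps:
$O = -12216$ ($O = -6847 - 91 \cdot 59 = -6847 - 5369 = -12216$)
$N = -5924$ ($N = -5871 - 53 = -5924$)
$\frac{N + O}{m - 44413} = \frac{-5924 - 12216}{47580 - 44413} = - \frac{18140}{3167}$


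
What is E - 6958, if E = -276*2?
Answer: -7510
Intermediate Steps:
E = -552
E - 6958 = -552 - 6958 = -7510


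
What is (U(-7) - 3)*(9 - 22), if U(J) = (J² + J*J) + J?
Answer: -1144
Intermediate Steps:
U(J) = J + 2*J² (U(J) = (J² + J²) + J = 2*J² + J = J + 2*J²)
(U(-7) - 3)*(9 - 22) = (-7*(1 + 2*(-7)) - 3)*(9 - 22) = (-7*(1 - 14) - 3)*(-13) = (-7*(-13) - 3)*(-13) = (91 - 3)*(-13) = 88*(-13) = -1144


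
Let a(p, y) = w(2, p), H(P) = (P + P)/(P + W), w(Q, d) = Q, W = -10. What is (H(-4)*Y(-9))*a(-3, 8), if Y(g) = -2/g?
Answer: 16/63 ≈ 0.25397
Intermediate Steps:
H(P) = 2*P/(-10 + P) (H(P) = (P + P)/(P - 10) = (2*P)/(-10 + P) = 2*P/(-10 + P))
a(p, y) = 2
(H(-4)*Y(-9))*a(-3, 8) = ((2*(-4)/(-10 - 4))*(-2/(-9)))*2 = ((2*(-4)/(-14))*(-2*(-1/9)))*2 = ((2*(-4)*(-1/14))*(2/9))*2 = ((4/7)*(2/9))*2 = (8/63)*2 = 16/63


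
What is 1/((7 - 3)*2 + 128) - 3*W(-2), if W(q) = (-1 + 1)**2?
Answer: 1/136 ≈ 0.0073529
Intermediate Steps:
W(q) = 0 (W(q) = 0**2 = 0)
1/((7 - 3)*2 + 128) - 3*W(-2) = 1/((7 - 3)*2 + 128) - 3*0 = 1/(4*2 + 128) + 0 = 1/(8 + 128) + 0 = 1/136 + 0 = 1/136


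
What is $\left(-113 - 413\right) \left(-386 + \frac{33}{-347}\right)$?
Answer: $\frac{70470850}{347} \approx 2.0309 \cdot 10^{5}$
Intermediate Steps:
$\left(-113 - 413\right) \left(-386 + \frac{33}{-347}\right) = - 526 \left(-386 + 33 \left(- \frac{1}{347}\right)\right) = - 526 \left(-386 - \frac{33}{347}\right) = \left(-526\right) \left(- \frac{133975}{347}\right) = \frac{70470850}{347}$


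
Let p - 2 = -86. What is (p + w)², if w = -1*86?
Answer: 28900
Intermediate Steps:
p = -84 (p = 2 - 86 = -84)
w = -86
(p + w)² = (-84 - 86)² = (-170)² = 28900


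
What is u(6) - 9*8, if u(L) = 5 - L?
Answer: -73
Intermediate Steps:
u(6) - 9*8 = (5 - 1*6) - 9*8 = (5 - 6) - 72 = -1 - 72 = -73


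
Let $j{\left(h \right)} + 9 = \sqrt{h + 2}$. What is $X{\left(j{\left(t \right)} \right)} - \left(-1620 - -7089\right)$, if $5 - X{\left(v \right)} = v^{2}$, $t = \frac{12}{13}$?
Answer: $- \frac{72123}{13} + \frac{18 \sqrt{494}}{13} \approx -5517.1$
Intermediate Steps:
$t = \frac{12}{13}$ ($t = 12 \cdot \frac{1}{13} = \frac{12}{13} \approx 0.92308$)
$j{\left(h \right)} = -9 + \sqrt{2 + h}$ ($j{\left(h \right)} = -9 + \sqrt{h + 2} = -9 + \sqrt{2 + h}$)
$X{\left(v \right)} = 5 - v^{2}$
$X{\left(j{\left(t \right)} \right)} - \left(-1620 - -7089\right) = \left(5 - \left(-9 + \sqrt{2 + \frac{12}{13}}\right)^{2}\right) - \left(-1620 - -7089\right) = \left(5 - \left(-9 + \sqrt{\frac{38}{13}}\right)^{2}\right) - \left(-1620 + 7089\right) = \left(5 - \left(-9 + \frac{\sqrt{494}}{13}\right)^{2}\right) - 5469 = -5464 - \left(-9 + \frac{\sqrt{494}}{13}\right)^{2}$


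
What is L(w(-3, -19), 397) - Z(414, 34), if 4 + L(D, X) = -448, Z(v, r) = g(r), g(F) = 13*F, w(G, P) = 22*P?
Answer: -894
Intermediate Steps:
Z(v, r) = 13*r
L(D, X) = -452 (L(D, X) = -4 - 448 = -452)
L(w(-3, -19), 397) - Z(414, 34) = -452 - 13*34 = -452 - 1*442 = -452 - 442 = -894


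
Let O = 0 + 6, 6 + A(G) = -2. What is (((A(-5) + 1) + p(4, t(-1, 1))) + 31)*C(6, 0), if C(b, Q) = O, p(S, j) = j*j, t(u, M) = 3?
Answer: 198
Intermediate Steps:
A(G) = -8 (A(G) = -6 - 2 = -8)
p(S, j) = j²
O = 6
C(b, Q) = 6
(((A(-5) + 1) + p(4, t(-1, 1))) + 31)*C(6, 0) = (((-8 + 1) + 3²) + 31)*6 = ((-7 + 9) + 31)*6 = (2 + 31)*6 = 33*6 = 198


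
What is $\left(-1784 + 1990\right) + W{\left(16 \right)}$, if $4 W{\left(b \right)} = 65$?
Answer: $\frac{889}{4} \approx 222.25$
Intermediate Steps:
$W{\left(b \right)} = \frac{65}{4}$ ($W{\left(b \right)} = \frac{1}{4} \cdot 65 = \frac{65}{4}$)
$\left(-1784 + 1990\right) + W{\left(16 \right)} = \left(-1784 + 1990\right) + \frac{65}{4} = 206 + \frac{65}{4} = \frac{889}{4}$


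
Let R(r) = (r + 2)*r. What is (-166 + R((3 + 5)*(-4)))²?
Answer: 630436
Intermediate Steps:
R(r) = r*(2 + r) (R(r) = (2 + r)*r = r*(2 + r))
(-166 + R((3 + 5)*(-4)))² = (-166 + ((3 + 5)*(-4))*(2 + (3 + 5)*(-4)))² = (-166 + (8*(-4))*(2 + 8*(-4)))² = (-166 - 32*(2 - 32))² = (-166 - 32*(-30))² = (-166 + 960)² = 794² = 630436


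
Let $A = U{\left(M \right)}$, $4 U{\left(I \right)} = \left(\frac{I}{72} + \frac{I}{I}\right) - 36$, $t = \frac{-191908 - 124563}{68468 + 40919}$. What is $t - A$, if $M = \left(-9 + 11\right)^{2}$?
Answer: $\frac{46018511}{7875864} \approx 5.843$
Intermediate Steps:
$t = - \frac{316471}{109387} \approx -2.8931$
$M = 4$ ($M = 2^{2} = 4$)
$U{\left(I \right)} = - \frac{35}{4} + \frac{I}{288}$ ($U{\left(I \right)} = \frac{\left(\frac{I}{72} + \frac{I}{I}\right) - 36}{4} = \frac{\left(I \frac{1}{72} + 1\right) - 36}{4} = \frac{\left(\frac{I}{72} + 1\right) - 36}{4} = \frac{\left(1 + \frac{I}{72}\right) - 36}{4} = \frac{-35 + \frac{I}{72}}{4} = - \frac{35}{4} + \frac{I}{288}$)
$A = - \frac{629}{72}$ ($A = - \frac{35}{4} + \frac{1}{288} \cdot 4 = - \frac{35}{4} + \frac{1}{72} = - \frac{629}{72} \approx -8.7361$)
$t - A = - \frac{316471}{109387} - - \frac{629}{72} = - \frac{316471}{109387} + \frac{629}{72} = \frac{46018511}{7875864}$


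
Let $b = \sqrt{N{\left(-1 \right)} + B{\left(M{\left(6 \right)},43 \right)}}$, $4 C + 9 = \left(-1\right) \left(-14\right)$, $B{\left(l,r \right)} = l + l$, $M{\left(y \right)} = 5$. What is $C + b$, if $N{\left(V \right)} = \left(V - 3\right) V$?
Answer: $\frac{5}{4} + \sqrt{14} \approx 4.9917$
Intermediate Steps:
$B{\left(l,r \right)} = 2 l$
$N{\left(V \right)} = V \left(-3 + V\right)$ ($N{\left(V \right)} = \left(-3 + V\right) V = V \left(-3 + V\right)$)
$C = \frac{5}{4}$ ($C = - \frac{9}{4} + \frac{\left(-1\right) \left(-14\right)}{4} = - \frac{9}{4} + \frac{1}{4} \cdot 14 = - \frac{9}{4} + \frac{7}{2} = \frac{5}{4} \approx 1.25$)
$b = \sqrt{14}$ ($b = \sqrt{- (-3 - 1) + 2 \cdot 5} = \sqrt{\left(-1\right) \left(-4\right) + 10} = \sqrt{4 + 10} = \sqrt{14} \approx 3.7417$)
$C + b = \frac{5}{4} + \sqrt{14}$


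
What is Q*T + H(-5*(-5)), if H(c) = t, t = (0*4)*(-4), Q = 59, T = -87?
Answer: -5133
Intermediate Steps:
t = 0 (t = 0*(-4) = 0)
H(c) = 0
Q*T + H(-5*(-5)) = 59*(-87) + 0 = -5133 + 0 = -5133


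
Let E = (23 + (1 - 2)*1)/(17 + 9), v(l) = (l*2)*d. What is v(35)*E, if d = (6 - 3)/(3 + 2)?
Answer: 462/13 ≈ 35.538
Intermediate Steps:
d = 3/5 ≈ 0.60000
v(l) = 6*l/5 (v(l) = (l*2)*(3/5) = (2*l)*(3/5) = 6*l/5)
E = 11/13 (E = (23 - 1*1)/26 = (23 - 1)*(1/26) = 22*(1/26) = 11/13 ≈ 0.84615)
v(35)*E = ((6/5)*35)*(11/13) = 42*(11/13) = 462/13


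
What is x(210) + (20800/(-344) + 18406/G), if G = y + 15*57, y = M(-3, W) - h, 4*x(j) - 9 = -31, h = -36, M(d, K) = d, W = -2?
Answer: -863677/19092 ≈ -45.238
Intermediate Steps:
x(j) = -11/2 (x(j) = 9/4 + (¼)*(-31) = 9/4 - 31/4 = -11/2)
y = 33 (y = -3 - 1*(-36) = -3 + 36 = 33)
G = 888 (G = 33 + 15*57 = 33 + 855 = 888)
x(210) + (20800/(-344) + 18406/G) = -11/2 + (20800/(-344) + 18406/888) = -11/2 + (20800*(-1/344) + 18406*(1/888)) = -11/2 + (-2600/43 + 9203/444) = -11/2 - 758671/19092 = -863677/19092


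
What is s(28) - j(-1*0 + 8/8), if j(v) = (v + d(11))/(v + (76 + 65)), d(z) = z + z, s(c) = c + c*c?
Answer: 115281/142 ≈ 811.84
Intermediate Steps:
s(c) = c + c**2
d(z) = 2*z
j(v) = (22 + v)/(141 + v) (j(v) = (v + 2*11)/(v + (76 + 65)) = (v + 22)/(v + 141) = (22 + v)/(141 + v))
s(28) - j(-1*0 + 8/8) = 28*(1 + 28) - (22 + (-1*0 + 8/8))/(141 + (-1*0 + 8/8)) = 28*29 - (22 + (0 + 8*(1/8)))/(141 + (0 + 8*(1/8))) = 812 - (22 + (0 + 1))/(141 + (0 + 1)) = 812 - (22 + 1)/(141 + 1) = 812 - 23/142 = 115281/142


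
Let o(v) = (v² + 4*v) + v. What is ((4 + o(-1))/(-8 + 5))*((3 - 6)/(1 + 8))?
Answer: 0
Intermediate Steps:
o(v) = v² + 5*v
((4 + o(-1))/(-8 + 5))*((3 - 6)/(1 + 8)) = ((4 - (5 - 1))/(-8 + 5))*((3 - 6)/(1 + 8)) = ((4 - 1*4)/(-3))*(-3/9) = (-(4 - 4)/3)*(-3*⅑) = -⅓*0*(-⅓) = 0*(-⅓) = 0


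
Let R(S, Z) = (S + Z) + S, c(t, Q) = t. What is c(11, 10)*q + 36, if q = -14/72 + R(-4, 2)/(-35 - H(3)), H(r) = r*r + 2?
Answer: 29225/828 ≈ 35.296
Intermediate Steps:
H(r) = 2 + r² (H(r) = r² + 2 = 2 + r²)
R(S, Z) = Z + 2*S
q = -53/828 (q = -14/72 + (2 + 2*(-4))/(-35 - (2 + 3²)) = -14*1/72 + (2 - 8)/(-35 - (2 + 9)) = -7/36 - 6/(-35 - 1*11) = -7/36 - 6/(-35 - 11) = -7/36 - 6/(-46) = -7/36 - 6*(-1/46) = -7/36 + 3/23 = -53/828 ≈ -0.064010)
c(11, 10)*q + 36 = 11*(-53/828) + 36 = -583/828 + 36 = 29225/828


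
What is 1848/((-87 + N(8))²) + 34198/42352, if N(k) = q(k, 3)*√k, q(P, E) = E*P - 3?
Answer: 8808430475/4269102776 + 500192*√2/604803 ≈ 3.2329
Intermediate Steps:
q(P, E) = -3 + E*P
N(k) = √k*(-3 + 3*k) (N(k) = (-3 + 3*k)*√k = √k*(-3 + 3*k))
1848/((-87 + N(8))²) + 34198/42352 = 1848/((-87 + 3*√8*(-1 + 8))²) + 34198/42352 = 1848/((-87 + 3*(2*√2)*7)²) + 34198*(1/42352) = 1848/((-87 + 42*√2)²) + 17099/21176 = 1848/(-87 + 42*√2)² + 17099/21176 = 17099/21176 + 1848/(-87 + 42*√2)²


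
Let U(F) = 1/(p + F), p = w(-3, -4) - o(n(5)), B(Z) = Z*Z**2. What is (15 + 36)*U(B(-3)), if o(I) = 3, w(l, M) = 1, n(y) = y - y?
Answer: -51/29 ≈ -1.7586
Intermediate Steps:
n(y) = 0
B(Z) = Z**3
p = -2 (p = 1 - 1*3 = 1 - 3 = -2)
U(F) = 1/(-2 + F)
(15 + 36)*U(B(-3)) = (15 + 36)/(-2 + (-3)**3) = 51/(-2 - 27) = 51/(-29) = 51*(-1/29) = -51/29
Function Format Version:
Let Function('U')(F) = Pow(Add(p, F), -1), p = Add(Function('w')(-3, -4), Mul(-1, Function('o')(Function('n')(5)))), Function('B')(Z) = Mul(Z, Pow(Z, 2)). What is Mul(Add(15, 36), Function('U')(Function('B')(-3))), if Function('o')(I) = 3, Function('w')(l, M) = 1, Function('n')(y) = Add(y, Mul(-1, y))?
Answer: Rational(-51, 29) ≈ -1.7586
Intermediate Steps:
Function('n')(y) = 0
Function('B')(Z) = Pow(Z, 3)
p = -2 (p = Add(1, Mul(-1, 3)) = Add(1, -3) = -2)
Function('U')(F) = Pow(Add(-2, F), -1)
Mul(Add(15, 36), Function('U')(Function('B')(-3))) = Mul(Add(15, 36), Pow(Add(-2, Pow(-3, 3)), -1)) = Mul(51, Pow(Add(-2, -27), -1)) = Mul(51, Pow(-29, -1)) = Mul(51, Rational(-1, 29)) = Rational(-51, 29)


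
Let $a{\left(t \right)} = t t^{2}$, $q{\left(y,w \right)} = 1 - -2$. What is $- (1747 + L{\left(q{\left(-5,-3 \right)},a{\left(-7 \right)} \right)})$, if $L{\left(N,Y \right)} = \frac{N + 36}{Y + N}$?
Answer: $- \frac{593941}{340} \approx -1746.9$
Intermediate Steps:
$q{\left(y,w \right)} = 3$ ($q{\left(y,w \right)} = 1 + 2 = 3$)
$a{\left(t \right)} = t^{3}$
$L{\left(N,Y \right)} = \frac{36 + N}{N + Y}$
$- (1747 + L{\left(q{\left(-5,-3 \right)},a{\left(-7 \right)} \right)}) = - (1747 + \frac{36 + 3}{3 + \left(-7\right)^{3}}) = - (1747 + \frac{1}{3 - 343} \cdot 39) = - (1747 + \frac{1}{-340} \cdot 39) = - (1747 - \frac{39}{340}) = \left(-1\right) \frac{593941}{340} = - \frac{593941}{340}$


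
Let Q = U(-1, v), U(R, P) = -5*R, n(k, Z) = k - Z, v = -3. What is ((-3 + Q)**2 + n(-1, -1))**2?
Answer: 16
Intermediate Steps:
Q = 5 (Q = -5*(-1) = 5)
((-3 + Q)**2 + n(-1, -1))**2 = ((-3 + 5)**2 + (-1 - 1*(-1)))**2 = (2**2 + (-1 + 1))**2 = (4 + 0)**2 = 4**2 = 16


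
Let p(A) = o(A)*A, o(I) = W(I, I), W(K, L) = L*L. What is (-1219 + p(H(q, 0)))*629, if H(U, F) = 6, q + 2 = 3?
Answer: -630887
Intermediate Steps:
W(K, L) = L²
q = 1 (q = -2 + 3 = 1)
o(I) = I²
p(A) = A³ (p(A) = A²*A = A³)
(-1219 + p(H(q, 0)))*629 = (-1219 + 6³)*629 = (-1219 + 216)*629 = -1003*629 = -630887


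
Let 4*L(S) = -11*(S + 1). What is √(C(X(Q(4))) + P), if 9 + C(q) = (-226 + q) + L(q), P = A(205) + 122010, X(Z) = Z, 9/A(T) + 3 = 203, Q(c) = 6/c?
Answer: √12176967/10 ≈ 348.96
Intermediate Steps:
A(T) = 9/200 (A(T) = 9/(-3 + 203) = 9/200)
L(S) = -11/4 - 11*S/4 (L(S) = (-11*(S + 1))/4 = (-11*(1 + S))/4 = (-11 - 11*S)/4 = -11/4 - 11*S/4)
P = 24402009/200 (P = 9/200 + 122010 = 24402009/200 ≈ 1.2201e+5)
C(q) = -951/4 - 7*q/4 (C(q) = -9 + ((-226 + q) + (-11/4 - 11*q/4)) = -9 + (-915/4 - 7*q/4) = -951/4 - 7*q/4)
√(C(X(Q(4))) + P) = √((-951/4 - 21/(2*4)) + 24402009/200) = √((-951/4 - 7/4*3/2) + 24402009/200) = √((-951/4 - 21/8) + 24402009/200) = √(-1923/8 + 24402009/200) = √(12176967/100) = √12176967/10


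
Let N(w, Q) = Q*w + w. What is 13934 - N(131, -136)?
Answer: 31619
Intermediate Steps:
N(w, Q) = w + Q*w
13934 - N(131, -136) = 13934 - 131*(1 - 136) = 13934 - 131*(-135) = 13934 - 1*(-17685) = 13934 + 17685 = 31619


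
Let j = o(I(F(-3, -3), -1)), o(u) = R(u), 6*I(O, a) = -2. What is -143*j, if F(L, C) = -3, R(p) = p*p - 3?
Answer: 3718/9 ≈ 413.11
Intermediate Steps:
R(p) = -3 + p² (R(p) = p² - 3 = -3 + p²)
I(O, a) = -⅓ (I(O, a) = (⅙)*(-2) = -⅓)
o(u) = -3 + u²
j = -26/9 (j = -3 + (-⅓)² = -3 + ⅑ = -26/9 ≈ -2.8889)
-143*j = -143*(-26/9) = 3718/9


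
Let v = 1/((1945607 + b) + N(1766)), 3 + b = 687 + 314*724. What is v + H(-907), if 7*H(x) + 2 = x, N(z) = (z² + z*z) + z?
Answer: -7647330638/58890335 ≈ -129.86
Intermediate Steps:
b = 228020 (b = -3 + (687 + 314*724) = -3 + (687 + 227336) = -3 + 228023 = 228020)
N(z) = z + 2*z² (N(z) = (z² + z²) + z = 2*z² + z = z + 2*z²)
H(x) = -2/7 + x/7
v = 1/8412905 (v = 1/((1945607 + 228020) + 1766*(1 + 2*1766)) = 1/(2173627 + 1766*(1 + 3532)) = 1/(2173627 + 1766*3533) = 1/(2173627 + 6239278) = 1/8412905 ≈ 1.1887e-7)
v + H(-907) = 1/8412905 + (-2/7 + (⅐)*(-907)) = 1/8412905 + (-2/7 - 907/7) = 1/8412905 - 909/7 = -7647330638/58890335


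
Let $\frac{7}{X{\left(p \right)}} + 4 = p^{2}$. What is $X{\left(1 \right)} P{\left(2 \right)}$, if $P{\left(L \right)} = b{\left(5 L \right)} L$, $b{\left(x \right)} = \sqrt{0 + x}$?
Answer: $- \frac{14 \sqrt{10}}{3} \approx -14.757$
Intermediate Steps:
$b{\left(x \right)} = \sqrt{x}$
$P{\left(L \right)} = \sqrt{5} L^{\frac{3}{2}}$ ($P{\left(L \right)} = \sqrt{5 L} L = \sqrt{5} \sqrt{L} L = \sqrt{5} L^{\frac{3}{2}}$)
$X{\left(p \right)} = \frac{7}{-4 + p^{2}}$
$X{\left(1 \right)} P{\left(2 \right)} = \frac{7}{-4 + 1^{2}} \sqrt{5} \cdot 2^{\frac{3}{2}} = \frac{7}{-4 + 1} \sqrt{5} \cdot 2 \sqrt{2} = \frac{7}{-3} \cdot 2 \sqrt{10} = 7 \left(- \frac{1}{3}\right) 2 \sqrt{10} = - \frac{7 \cdot 2 \sqrt{10}}{3} = - \frac{14 \sqrt{10}}{3}$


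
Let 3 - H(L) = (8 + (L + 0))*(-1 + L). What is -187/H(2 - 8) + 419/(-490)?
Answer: -5809/490 ≈ -11.855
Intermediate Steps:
H(L) = 3 - (-1 + L)*(8 + L) (H(L) = 3 - (8 + (L + 0))*(-1 + L) = 3 - (8 + L)*(-1 + L) = 3 - (-1 + L)*(8 + L))
-187/H(2 - 8) + 419/(-490) = -187/(11 - (2 - 8)² - 7*(2 - 8)) + 419/(-490) = -187/(11 - 1*(-6)² - 7*(-6)) + 419*(-1/490) = -187/(11 - 1*36 + 42) - 419/490 = -187/(11 - 36 + 42) - 419/490 = -187/17 - 419/490 = -187*1/17 - 419/490 = -11 - 419/490 = -5809/490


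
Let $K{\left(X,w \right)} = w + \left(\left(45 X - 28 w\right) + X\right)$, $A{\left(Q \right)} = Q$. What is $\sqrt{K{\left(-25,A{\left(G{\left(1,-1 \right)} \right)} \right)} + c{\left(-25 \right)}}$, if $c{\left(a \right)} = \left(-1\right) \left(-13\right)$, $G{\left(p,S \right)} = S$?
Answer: $i \sqrt{1110} \approx 33.317 i$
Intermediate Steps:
$K{\left(X,w \right)} = - 27 w + 46 X$ ($K{\left(X,w \right)} = w + \left(\left(- 28 w + 45 X\right) + X\right) = w + \left(- 28 w + 46 X\right) = - 27 w + 46 X$)
$c{\left(a \right)} = 13$
$\sqrt{K{\left(-25,A{\left(G{\left(1,-1 \right)} \right)} \right)} + c{\left(-25 \right)}} = \sqrt{\left(\left(-27\right) \left(-1\right) + 46 \left(-25\right)\right) + 13} = \sqrt{\left(27 - 1150\right) + 13} = \sqrt{-1123 + 13} = \sqrt{-1110} = i \sqrt{1110}$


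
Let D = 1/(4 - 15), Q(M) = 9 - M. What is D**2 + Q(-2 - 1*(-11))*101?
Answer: 1/121 ≈ 0.0082645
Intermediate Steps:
D = -1/11 (D = 1/(-11) = -1/11 ≈ -0.090909)
D**2 + Q(-2 - 1*(-11))*101 = (-1/11)**2 + (9 - (-2 - 1*(-11)))*101 = 1/121 + (9 - (-2 + 11))*101 = 1/121 + (9 - 1*9)*101 = 1/121 + (9 - 9)*101 = 1/121 + 0*101 = 1/121 + 0 = 1/121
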